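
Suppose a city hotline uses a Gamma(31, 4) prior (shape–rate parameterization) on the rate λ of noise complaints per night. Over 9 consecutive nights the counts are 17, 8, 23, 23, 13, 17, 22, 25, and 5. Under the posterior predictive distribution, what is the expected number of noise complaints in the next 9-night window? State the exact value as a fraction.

Total count: 17 + 8 + 23 + 23 + 13 + 17 + 22 + 25 + 5 = 153.
Total exposure: 9 nights.
By Gamma–Poisson conjugacy, the posterior is Gamma(α + Σx, β + Σt) = Gamma(31 + 153, 4 + 9) = Gamma(184, 13).
Predictive mean over a 9-night window = T·E[λ|data] = 9·184/13 = 1656/13.

1656/13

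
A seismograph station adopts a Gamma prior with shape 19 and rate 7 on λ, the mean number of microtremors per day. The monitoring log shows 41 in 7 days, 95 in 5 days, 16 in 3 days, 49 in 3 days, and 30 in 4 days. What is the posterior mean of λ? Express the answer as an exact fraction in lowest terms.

Total count: 41 + 95 + 16 + 49 + 30 = 231.
Total exposure: 7 + 5 + 3 + 3 + 4 = 22 days.
Gamma(α, β) with Poisson data over total exposure Σt gives posterior Gamma(α+Σx, β+Σt) = Gamma(250, 29).
Posterior mean = α'/β' = 250/29.

250/29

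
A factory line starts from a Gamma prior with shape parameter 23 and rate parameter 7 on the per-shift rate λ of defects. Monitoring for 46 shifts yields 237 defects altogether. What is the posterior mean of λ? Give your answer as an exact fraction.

260/53

Total count 237 over total exposure 46 shifts.
Conjugate update: add total count to the shape and total exposure to the rate, giving Gamma(260, 53).
Posterior mean = α'/β' = 260/53.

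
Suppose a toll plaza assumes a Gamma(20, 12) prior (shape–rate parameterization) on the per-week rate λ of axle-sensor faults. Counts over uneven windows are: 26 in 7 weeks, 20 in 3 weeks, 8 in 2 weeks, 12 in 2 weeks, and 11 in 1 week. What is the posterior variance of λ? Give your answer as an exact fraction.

97/729

Total count: 26 + 20 + 8 + 12 + 11 = 77.
Total exposure: 7 + 3 + 2 + 2 + 1 = 15 weeks.
Conjugate update: add total count to the shape and total exposure to the rate, giving Gamma(97, 27).
Posterior variance = α'/β'² = 97/729.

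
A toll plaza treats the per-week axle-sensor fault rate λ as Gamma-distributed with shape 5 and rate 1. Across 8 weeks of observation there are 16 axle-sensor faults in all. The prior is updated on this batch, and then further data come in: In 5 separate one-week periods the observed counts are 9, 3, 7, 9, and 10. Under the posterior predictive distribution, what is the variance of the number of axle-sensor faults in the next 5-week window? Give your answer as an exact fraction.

Total count 16 over total exposure 8 weeks.
After the first batch: Gamma(5 + 16, 1 + 8) = Gamma(21, 9).
Total count: 9 + 3 + 7 + 9 + 10 = 38.
Total exposure: 5 weeks.
After the second batch: Gamma(21 + 38, 9 + 5) = Gamma(59, 14).
The posterior predictive for a window of length T is Negative Binomial with variance T·α'·(β'+T)/β'² = 5·59·19/196 = 5605/196.

5605/196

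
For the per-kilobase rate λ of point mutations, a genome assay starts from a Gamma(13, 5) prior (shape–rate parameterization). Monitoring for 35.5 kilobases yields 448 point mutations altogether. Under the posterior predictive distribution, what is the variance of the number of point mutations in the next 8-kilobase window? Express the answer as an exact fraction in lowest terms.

715472/6561

Total count 448 over total exposure 35.5 kilobases.
By Gamma–Poisson conjugacy, the posterior is Gamma(α + Σx, β + Σt) = Gamma(13 + 448, 5 + 35.5) = Gamma(461, 81/2).
The posterior predictive for a window of length T is Negative Binomial with variance T·α'·(β'+T)/β'² = 8·461·(97/2)/(6561/4) = 715472/6561.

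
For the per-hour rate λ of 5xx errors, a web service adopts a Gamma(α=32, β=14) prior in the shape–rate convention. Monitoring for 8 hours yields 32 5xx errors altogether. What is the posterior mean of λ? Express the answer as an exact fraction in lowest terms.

Total count 32 over total exposure 8 hours.
Conjugate update: add total count to the shape and total exposure to the rate, giving Gamma(64, 22).
Posterior mean = α'/β' = 64/22 = 32/11.

32/11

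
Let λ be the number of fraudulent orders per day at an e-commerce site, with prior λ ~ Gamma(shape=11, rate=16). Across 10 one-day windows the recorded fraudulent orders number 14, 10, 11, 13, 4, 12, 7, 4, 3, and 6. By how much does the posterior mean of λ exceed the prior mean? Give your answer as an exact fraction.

617/208

Total count: 14 + 10 + 11 + 13 + 4 + 12 + 7 + 4 + 3 + 6 = 84.
Total exposure: 10 days.
Posterior: α' = 11 + 84 = 95, β' = 16 + 10 = 26.
Posterior mean = 95/26 = 95/26; prior mean = 11/16 = 11/16. Difference = 95/26 − 11/16 = 617/208.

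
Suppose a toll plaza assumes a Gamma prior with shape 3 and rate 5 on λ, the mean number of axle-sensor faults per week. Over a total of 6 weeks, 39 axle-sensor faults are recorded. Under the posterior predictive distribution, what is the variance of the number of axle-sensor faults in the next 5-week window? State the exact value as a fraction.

Total count 39 over total exposure 6 weeks.
Gamma(α, β) with Poisson data over total exposure Σt gives posterior Gamma(α+Σx, β+Σt) = Gamma(42, 11).
The posterior predictive for a window of length T is Negative Binomial with variance T·α'·(β'+T)/β'² = 5·42·16/121 = 3360/121.

3360/121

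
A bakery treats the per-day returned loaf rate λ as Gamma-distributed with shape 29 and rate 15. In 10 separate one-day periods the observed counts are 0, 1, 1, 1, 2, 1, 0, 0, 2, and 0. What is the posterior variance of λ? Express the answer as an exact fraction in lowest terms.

37/625

Total count: 0 + 1 + 1 + 1 + 2 + 1 + 0 + 0 + 2 + 0 = 8.
Total exposure: 10 days.
The Gamma prior is conjugate for the Poisson rate, so λ | data ~ Gamma(29+8, 15+10) = Gamma(37, 25).
Posterior variance = α'/β'² = 37/625.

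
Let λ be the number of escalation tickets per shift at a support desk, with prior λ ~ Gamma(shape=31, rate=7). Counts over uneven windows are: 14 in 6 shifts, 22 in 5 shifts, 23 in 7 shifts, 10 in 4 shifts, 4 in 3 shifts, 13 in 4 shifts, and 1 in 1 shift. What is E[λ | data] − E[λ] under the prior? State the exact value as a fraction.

-321/259

Total count: 14 + 22 + 23 + 10 + 4 + 13 + 1 = 87.
Total exposure: 6 + 5 + 7 + 4 + 3 + 4 + 1 = 30 shifts.
Gamma(α, β) with Poisson data over total exposure Σt gives posterior Gamma(α+Σx, β+Σt) = Gamma(118, 37).
Posterior mean = 118/37 = 118/37; prior mean = 31/7 = 31/7. Difference = 118/37 − 31/7 = -321/259.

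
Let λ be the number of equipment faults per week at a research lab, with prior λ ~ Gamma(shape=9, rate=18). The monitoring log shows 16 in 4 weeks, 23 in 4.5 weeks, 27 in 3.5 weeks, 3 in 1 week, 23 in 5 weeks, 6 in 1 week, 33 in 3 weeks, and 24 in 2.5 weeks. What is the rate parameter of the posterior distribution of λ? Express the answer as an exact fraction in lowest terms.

Total count: 16 + 23 + 27 + 3 + 23 + 6 + 33 + 24 = 155.
Total exposure: 4 + 4.5 + 3.5 + 1 + 5 + 1 + 3 + 2.5 = 24.5 weeks.
Gamma(α, β) with Poisson data over total exposure Σt gives posterior Gamma(α+Σx, β+Σt) = Gamma(164, 85/2).

85/2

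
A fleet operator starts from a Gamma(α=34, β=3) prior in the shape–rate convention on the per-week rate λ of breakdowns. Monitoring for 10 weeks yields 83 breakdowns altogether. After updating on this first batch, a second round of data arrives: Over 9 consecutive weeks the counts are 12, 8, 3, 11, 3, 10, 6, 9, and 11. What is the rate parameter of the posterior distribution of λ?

Total count 83 over total exposure 10 weeks.
After the first batch: Gamma(34 + 83, 3 + 10) = Gamma(117, 13).
Total count: 12 + 8 + 3 + 11 + 3 + 10 + 6 + 9 + 11 = 73.
Total exposure: 9 weeks.
After the second batch: Gamma(117 + 73, 13 + 9) = Gamma(190, 22).

22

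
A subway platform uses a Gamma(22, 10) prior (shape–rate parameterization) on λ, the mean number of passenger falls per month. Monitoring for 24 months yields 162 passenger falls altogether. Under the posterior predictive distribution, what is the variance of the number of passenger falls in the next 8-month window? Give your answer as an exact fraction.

Total count 162 over total exposure 24 months.
Gamma(α, β) with Poisson data over total exposure Σt gives posterior Gamma(α+Σx, β+Σt) = Gamma(184, 34).
The posterior predictive for a window of length T is Negative Binomial with variance T·α'·(β'+T)/β'² = 8·184·42/1156 = 15456/289.

15456/289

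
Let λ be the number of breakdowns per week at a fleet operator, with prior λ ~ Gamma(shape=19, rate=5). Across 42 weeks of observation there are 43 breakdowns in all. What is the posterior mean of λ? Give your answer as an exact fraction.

62/47

Total count 43 over total exposure 42 weeks.
Gamma(α, β) with Poisson data over total exposure Σt gives posterior Gamma(α+Σx, β+Σt) = Gamma(62, 47).
Posterior mean = α'/β' = 62/47.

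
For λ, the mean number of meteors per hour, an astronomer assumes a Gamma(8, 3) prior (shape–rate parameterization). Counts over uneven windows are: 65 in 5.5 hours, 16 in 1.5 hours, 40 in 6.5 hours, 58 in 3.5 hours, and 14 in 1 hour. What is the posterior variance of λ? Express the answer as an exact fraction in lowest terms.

67/147

Total count: 65 + 16 + 40 + 58 + 14 = 193.
Total exposure: 5.5 + 1.5 + 6.5 + 3.5 + 1 = 18 hours.
Conjugate update: add total count to the shape and total exposure to the rate, giving Gamma(201, 21).
Posterior variance = α'/β'² = 201/441 = 67/147.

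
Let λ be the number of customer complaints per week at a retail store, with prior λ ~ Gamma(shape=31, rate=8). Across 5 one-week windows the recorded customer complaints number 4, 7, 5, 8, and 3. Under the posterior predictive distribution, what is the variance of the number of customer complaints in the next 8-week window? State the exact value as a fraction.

Total count: 4 + 7 + 5 + 8 + 3 = 27.
Total exposure: 5 weeks.
Gamma(α, β) with Poisson data over total exposure Σt gives posterior Gamma(α+Σx, β+Σt) = Gamma(58, 13).
The posterior predictive for a window of length T is Negative Binomial with variance T·α'·(β'+T)/β'² = 8·58·21/169 = 9744/169.

9744/169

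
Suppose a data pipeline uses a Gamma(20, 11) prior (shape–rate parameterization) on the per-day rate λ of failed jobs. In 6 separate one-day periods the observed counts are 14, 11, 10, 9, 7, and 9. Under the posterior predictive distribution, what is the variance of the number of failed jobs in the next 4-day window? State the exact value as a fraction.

Total count: 14 + 11 + 10 + 9 + 7 + 9 = 60.
Total exposure: 6 days.
Gamma(α, β) with Poisson data over total exposure Σt gives posterior Gamma(α+Σx, β+Σt) = Gamma(80, 17).
The posterior predictive for a window of length T is Negative Binomial with variance T·α'·(β'+T)/β'² = 4·80·21/289 = 6720/289.

6720/289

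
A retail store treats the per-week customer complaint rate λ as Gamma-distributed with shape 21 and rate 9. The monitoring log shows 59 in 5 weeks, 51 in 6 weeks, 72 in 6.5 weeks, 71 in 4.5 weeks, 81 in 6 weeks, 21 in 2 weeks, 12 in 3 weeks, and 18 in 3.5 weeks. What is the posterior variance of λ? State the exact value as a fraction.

232/1183

Total count: 59 + 51 + 72 + 71 + 81 + 21 + 12 + 18 = 385.
Total exposure: 5 + 6 + 6.5 + 4.5 + 6 + 2 + 3 + 3.5 = 36.5 weeks.
Conjugate update: add total count to the shape and total exposure to the rate, giving Gamma(406, 91/2).
Posterior variance = α'/β'² = 406/(8281/4) = 232/1183.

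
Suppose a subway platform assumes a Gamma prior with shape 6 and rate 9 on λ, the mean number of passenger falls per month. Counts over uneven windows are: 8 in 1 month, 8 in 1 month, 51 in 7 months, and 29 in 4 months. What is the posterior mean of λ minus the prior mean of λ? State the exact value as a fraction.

Total count: 8 + 8 + 51 + 29 = 96.
Total exposure: 1 + 1 + 7 + 4 = 13 months.
The Gamma prior is conjugate for the Poisson rate, so λ | data ~ Gamma(6+96, 9+13) = Gamma(102, 22).
Posterior mean = 102/22 = 51/11; prior mean = 6/9 = 2/3. Difference = 51/11 − 2/3 = 131/33.

131/33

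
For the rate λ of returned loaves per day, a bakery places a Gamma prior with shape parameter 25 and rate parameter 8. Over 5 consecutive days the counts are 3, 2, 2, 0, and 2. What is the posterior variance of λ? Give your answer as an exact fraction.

34/169

Total count: 3 + 2 + 2 + 0 + 2 = 9.
Total exposure: 5 days.
Posterior: α' = 25 + 9 = 34, β' = 8 + 5 = 13.
Posterior variance = α'/β'² = 34/169.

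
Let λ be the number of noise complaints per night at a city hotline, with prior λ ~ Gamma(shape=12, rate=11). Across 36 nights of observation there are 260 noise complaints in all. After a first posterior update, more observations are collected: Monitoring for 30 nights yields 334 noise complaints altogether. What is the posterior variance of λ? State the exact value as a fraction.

606/5929

Total count 260 over total exposure 36 nights.
After the first batch: Gamma(12 + 260, 11 + 36) = Gamma(272, 47).
Total count 334 over total exposure 30 nights.
After the second batch: Gamma(272 + 334, 47 + 30) = Gamma(606, 77).
Posterior variance = α'/β'² = 606/5929.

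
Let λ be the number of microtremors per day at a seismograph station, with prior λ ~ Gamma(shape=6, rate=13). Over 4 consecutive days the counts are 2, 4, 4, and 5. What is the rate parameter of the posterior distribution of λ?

17

Total count: 2 + 4 + 4 + 5 = 15.
Total exposure: 4 days.
By Gamma–Poisson conjugacy, the posterior is Gamma(α + Σx, β + Σt) = Gamma(6 + 15, 13 + 4) = Gamma(21, 17).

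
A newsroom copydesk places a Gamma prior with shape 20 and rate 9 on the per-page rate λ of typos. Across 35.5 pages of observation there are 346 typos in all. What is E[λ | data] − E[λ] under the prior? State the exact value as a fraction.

4808/801

Total count 346 over total exposure 35.5 pages.
Conjugate update: add total count to the shape and total exposure to the rate, giving Gamma(366, 89/2).
Posterior mean = 366/(89/2) = 732/89; prior mean = 20/9 = 20/9. Difference = 732/89 − 20/9 = 4808/801.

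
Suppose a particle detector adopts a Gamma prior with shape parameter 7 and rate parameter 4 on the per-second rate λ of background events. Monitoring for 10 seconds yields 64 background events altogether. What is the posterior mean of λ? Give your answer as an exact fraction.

71/14

Total count 64 over total exposure 10 seconds.
Conjugate update: add total count to the shape and total exposure to the rate, giving Gamma(71, 14).
Posterior mean = α'/β' = 71/14.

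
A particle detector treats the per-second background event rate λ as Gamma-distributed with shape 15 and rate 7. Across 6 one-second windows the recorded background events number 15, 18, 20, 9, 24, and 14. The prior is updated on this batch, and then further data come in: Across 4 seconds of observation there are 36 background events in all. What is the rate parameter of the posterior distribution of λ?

Total count: 15 + 18 + 20 + 9 + 24 + 14 = 100.
Total exposure: 6 seconds.
After the first batch: Gamma(15 + 100, 7 + 6) = Gamma(115, 13).
Total count 36 over total exposure 4 seconds.
After the second batch: Gamma(115 + 36, 13 + 4) = Gamma(151, 17).

17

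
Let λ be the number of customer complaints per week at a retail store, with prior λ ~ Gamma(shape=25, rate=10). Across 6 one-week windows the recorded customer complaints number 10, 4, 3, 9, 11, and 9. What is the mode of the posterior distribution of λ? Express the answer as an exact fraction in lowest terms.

Total count: 10 + 4 + 3 + 9 + 11 + 9 = 46.
Total exposure: 6 weeks.
Posterior: α' = 25 + 46 = 71, β' = 10 + 6 = 16.
Posterior mode = (α'−1)/β' = 70/16 = 35/8.

35/8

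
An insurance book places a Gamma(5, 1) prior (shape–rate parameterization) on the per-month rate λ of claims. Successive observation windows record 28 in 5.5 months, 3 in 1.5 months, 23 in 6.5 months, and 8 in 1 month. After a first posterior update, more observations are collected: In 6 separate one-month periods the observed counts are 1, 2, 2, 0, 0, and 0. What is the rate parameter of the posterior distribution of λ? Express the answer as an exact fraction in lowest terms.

43/2

Total count: 28 + 3 + 23 + 8 = 62.
Total exposure: 5.5 + 1.5 + 6.5 + 1 = 14.5 months.
After the first batch: Gamma(5 + 62, 1 + 14.5) = Gamma(67, 31/2).
Total count: 1 + 2 + 2 + 0 + 0 + 0 = 5.
Total exposure: 6 months.
After the second batch: Gamma(67 + 5, 31/2 + 6) = Gamma(72, 43/2).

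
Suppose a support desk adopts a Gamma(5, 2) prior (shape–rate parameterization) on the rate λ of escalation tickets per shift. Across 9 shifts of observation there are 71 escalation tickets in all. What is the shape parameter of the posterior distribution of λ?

76

Total count 71 over total exposure 9 shifts.
The Gamma prior is conjugate for the Poisson rate, so λ | data ~ Gamma(5+71, 2+9) = Gamma(76, 11).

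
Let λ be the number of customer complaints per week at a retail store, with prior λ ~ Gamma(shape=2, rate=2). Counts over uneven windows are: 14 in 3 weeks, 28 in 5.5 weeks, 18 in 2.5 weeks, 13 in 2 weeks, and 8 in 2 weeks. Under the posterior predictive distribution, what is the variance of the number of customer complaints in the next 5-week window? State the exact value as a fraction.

Total count: 14 + 28 + 18 + 13 + 8 = 81.
Total exposure: 3 + 5.5 + 2.5 + 2 + 2 = 15 weeks.
By Gamma–Poisson conjugacy, the posterior is Gamma(α + Σx, β + Σt) = Gamma(2 + 81, 2 + 15) = Gamma(83, 17).
The posterior predictive for a window of length T is Negative Binomial with variance T·α'·(β'+T)/β'² = 5·83·22/289 = 9130/289.

9130/289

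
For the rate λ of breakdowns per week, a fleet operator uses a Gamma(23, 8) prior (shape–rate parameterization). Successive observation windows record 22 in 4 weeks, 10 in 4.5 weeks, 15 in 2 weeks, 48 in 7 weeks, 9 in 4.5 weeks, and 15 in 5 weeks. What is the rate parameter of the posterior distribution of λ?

35

Total count: 22 + 10 + 15 + 48 + 9 + 15 = 119.
Total exposure: 4 + 4.5 + 2 + 7 + 4.5 + 5 = 27 weeks.
By Gamma–Poisson conjugacy, the posterior is Gamma(α + Σx, β + Σt) = Gamma(23 + 119, 8 + 27) = Gamma(142, 35).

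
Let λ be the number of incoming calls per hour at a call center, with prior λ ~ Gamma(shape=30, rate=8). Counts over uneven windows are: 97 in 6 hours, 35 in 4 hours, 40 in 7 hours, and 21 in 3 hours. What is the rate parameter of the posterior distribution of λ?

Total count: 97 + 35 + 40 + 21 = 193.
Total exposure: 6 + 4 + 7 + 3 = 20 hours.
Conjugate update: add total count to the shape and total exposure to the rate, giving Gamma(223, 28).

28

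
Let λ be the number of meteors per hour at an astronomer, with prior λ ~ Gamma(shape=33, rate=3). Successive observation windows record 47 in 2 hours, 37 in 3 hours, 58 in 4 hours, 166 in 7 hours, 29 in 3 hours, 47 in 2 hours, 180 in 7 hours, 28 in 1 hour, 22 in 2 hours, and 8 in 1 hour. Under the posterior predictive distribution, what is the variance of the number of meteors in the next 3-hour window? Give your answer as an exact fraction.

14934/245

Total count: 47 + 37 + 58 + 166 + 29 + 47 + 180 + 28 + 22 + 8 = 622.
Total exposure: 2 + 3 + 4 + 7 + 3 + 2 + 7 + 1 + 2 + 1 = 32 hours.
The Gamma prior is conjugate for the Poisson rate, so λ | data ~ Gamma(33+622, 3+32) = Gamma(655, 35).
The posterior predictive for a window of length T is Negative Binomial with variance T·α'·(β'+T)/β'² = 3·655·38/1225 = 14934/245.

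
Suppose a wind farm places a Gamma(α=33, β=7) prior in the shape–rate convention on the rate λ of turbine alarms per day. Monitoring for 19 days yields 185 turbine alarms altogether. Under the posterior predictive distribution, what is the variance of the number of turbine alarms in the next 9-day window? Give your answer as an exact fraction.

Total count 185 over total exposure 19 days.
By Gamma–Poisson conjugacy, the posterior is Gamma(α + Σx, β + Σt) = Gamma(33 + 185, 7 + 19) = Gamma(218, 26).
The posterior predictive for a window of length T is Negative Binomial with variance T·α'·(β'+T)/β'² = 9·218·35/676 = 34335/338.

34335/338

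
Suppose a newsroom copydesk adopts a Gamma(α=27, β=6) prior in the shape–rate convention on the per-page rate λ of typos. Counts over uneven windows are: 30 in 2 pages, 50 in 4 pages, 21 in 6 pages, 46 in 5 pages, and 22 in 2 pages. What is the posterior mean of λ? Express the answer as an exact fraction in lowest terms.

Total count: 30 + 50 + 21 + 46 + 22 = 169.
Total exposure: 2 + 4 + 6 + 5 + 2 = 19 pages.
Posterior: α' = 27 + 169 = 196, β' = 6 + 19 = 25.
Posterior mean = α'/β' = 196/25.

196/25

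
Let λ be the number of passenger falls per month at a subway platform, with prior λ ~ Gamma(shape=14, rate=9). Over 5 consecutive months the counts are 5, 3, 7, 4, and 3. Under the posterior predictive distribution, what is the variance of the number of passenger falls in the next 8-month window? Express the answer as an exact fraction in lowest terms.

1584/49

Total count: 5 + 3 + 7 + 4 + 3 = 22.
Total exposure: 5 months.
By Gamma–Poisson conjugacy, the posterior is Gamma(α + Σx, β + Σt) = Gamma(14 + 22, 9 + 5) = Gamma(36, 14).
The posterior predictive for a window of length T is Negative Binomial with variance T·α'·(β'+T)/β'² = 8·36·22/196 = 1584/49.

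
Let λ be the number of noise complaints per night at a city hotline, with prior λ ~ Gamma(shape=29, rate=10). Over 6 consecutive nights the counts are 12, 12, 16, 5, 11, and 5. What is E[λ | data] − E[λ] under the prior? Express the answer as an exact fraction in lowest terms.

Total count: 12 + 12 + 16 + 5 + 11 + 5 = 61.
Total exposure: 6 nights.
Gamma(α, β) with Poisson data over total exposure Σt gives posterior Gamma(α+Σx, β+Σt) = Gamma(90, 16).
Posterior mean = 90/16 = 45/8; prior mean = 29/10 = 29/10. Difference = 45/8 − 29/10 = 109/40.

109/40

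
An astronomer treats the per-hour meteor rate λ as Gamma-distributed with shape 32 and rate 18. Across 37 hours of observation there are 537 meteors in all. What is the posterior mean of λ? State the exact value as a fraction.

Total count 537 over total exposure 37 hours.
Posterior: α' = 32 + 537 = 569, β' = 18 + 37 = 55.
Posterior mean = α'/β' = 569/55.

569/55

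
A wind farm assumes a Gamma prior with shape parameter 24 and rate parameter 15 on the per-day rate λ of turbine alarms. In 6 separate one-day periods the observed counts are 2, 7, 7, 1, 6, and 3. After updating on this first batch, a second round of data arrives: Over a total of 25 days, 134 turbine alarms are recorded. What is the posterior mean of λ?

Total count: 2 + 7 + 7 + 1 + 6 + 3 = 26.
Total exposure: 6 days.
After the first batch: Gamma(24 + 26, 15 + 6) = Gamma(50, 21).
Total count 134 over total exposure 25 days.
After the second batch: Gamma(50 + 134, 21 + 25) = Gamma(184, 46).
Posterior mean = α'/β' = 184/46 = 4.

4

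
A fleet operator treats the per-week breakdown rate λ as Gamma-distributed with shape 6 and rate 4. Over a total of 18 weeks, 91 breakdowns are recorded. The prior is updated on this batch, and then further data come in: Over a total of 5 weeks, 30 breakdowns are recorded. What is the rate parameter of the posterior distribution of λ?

Total count 91 over total exposure 18 weeks.
After the first batch: Gamma(6 + 91, 4 + 18) = Gamma(97, 22).
Total count 30 over total exposure 5 weeks.
After the second batch: Gamma(97 + 30, 22 + 5) = Gamma(127, 27).

27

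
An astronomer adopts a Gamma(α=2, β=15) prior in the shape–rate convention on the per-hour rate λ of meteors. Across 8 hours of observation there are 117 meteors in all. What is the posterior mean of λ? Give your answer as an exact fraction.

119/23

Total count 117 over total exposure 8 hours.
Gamma(α, β) with Poisson data over total exposure Σt gives posterior Gamma(α+Σx, β+Σt) = Gamma(119, 23).
Posterior mean = α'/β' = 119/23.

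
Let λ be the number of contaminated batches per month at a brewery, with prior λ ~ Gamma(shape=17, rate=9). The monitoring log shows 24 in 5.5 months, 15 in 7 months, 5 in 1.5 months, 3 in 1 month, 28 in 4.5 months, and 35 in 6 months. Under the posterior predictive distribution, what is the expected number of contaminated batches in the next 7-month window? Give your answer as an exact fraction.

1778/69

Total count: 24 + 15 + 5 + 3 + 28 + 35 = 110.
Total exposure: 5.5 + 7 + 1.5 + 1 + 4.5 + 6 = 25.5 months.
The Gamma prior is conjugate for the Poisson rate, so λ | data ~ Gamma(17+110, 9+25.5) = Gamma(127, 69/2).
Predictive mean over a 7-month window = T·E[λ|data] = 7·127/(69/2) = 1778/69.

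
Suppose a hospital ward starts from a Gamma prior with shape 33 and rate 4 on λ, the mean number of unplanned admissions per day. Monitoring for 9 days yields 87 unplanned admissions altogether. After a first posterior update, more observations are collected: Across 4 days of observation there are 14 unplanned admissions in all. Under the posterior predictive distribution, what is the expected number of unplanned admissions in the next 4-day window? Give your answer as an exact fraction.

536/17

Total count 87 over total exposure 9 days.
After the first batch: Gamma(33 + 87, 4 + 9) = Gamma(120, 13).
Total count 14 over total exposure 4 days.
After the second batch: Gamma(120 + 14, 13 + 4) = Gamma(134, 17).
Predictive mean over a 4-day window = T·E[λ|data] = 4·134/17 = 536/17.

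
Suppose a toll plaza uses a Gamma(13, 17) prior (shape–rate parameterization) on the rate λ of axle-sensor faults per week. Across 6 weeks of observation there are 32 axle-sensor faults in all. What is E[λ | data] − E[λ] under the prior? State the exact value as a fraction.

466/391

Total count 32 over total exposure 6 weeks.
Gamma(α, β) with Poisson data over total exposure Σt gives posterior Gamma(α+Σx, β+Σt) = Gamma(45, 23).
Posterior mean = 45/23 = 45/23; prior mean = 13/17 = 13/17. Difference = 45/23 − 13/17 = 466/391.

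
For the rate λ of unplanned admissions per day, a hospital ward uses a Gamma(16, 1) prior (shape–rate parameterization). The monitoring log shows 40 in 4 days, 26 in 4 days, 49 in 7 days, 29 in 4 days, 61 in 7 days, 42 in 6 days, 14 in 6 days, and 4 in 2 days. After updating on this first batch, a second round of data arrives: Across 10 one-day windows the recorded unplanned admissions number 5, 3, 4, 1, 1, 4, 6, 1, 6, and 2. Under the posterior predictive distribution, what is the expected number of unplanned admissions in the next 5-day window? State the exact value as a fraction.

1570/51

Total count: 40 + 26 + 49 + 29 + 61 + 42 + 14 + 4 = 265.
Total exposure: 4 + 4 + 7 + 4 + 7 + 6 + 6 + 2 = 40 days.
After the first batch: Gamma(16 + 265, 1 + 40) = Gamma(281, 41).
Total count: 5 + 3 + 4 + 1 + 1 + 4 + 6 + 1 + 6 + 2 = 33.
Total exposure: 10 days.
After the second batch: Gamma(281 + 33, 41 + 10) = Gamma(314, 51).
Predictive mean over a 5-day window = T·E[λ|data] = 5·314/51 = 1570/51.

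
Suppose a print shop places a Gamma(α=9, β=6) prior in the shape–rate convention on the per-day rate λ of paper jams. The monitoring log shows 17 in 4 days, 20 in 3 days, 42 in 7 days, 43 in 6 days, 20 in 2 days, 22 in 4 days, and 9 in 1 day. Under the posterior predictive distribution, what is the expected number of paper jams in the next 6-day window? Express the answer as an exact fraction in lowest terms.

364/11

Total count: 17 + 20 + 42 + 43 + 20 + 22 + 9 = 173.
Total exposure: 4 + 3 + 7 + 6 + 2 + 4 + 1 = 27 days.
Conjugate update: add total count to the shape and total exposure to the rate, giving Gamma(182, 33).
Predictive mean over a 6-day window = T·E[λ|data] = 6·182/33 = 364/11.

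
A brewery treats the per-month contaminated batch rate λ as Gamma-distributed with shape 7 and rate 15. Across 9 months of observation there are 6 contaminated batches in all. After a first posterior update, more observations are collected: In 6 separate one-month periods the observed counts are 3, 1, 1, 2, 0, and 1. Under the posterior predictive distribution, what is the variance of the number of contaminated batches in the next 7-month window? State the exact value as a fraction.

Total count 6 over total exposure 9 months.
After the first batch: Gamma(7 + 6, 15 + 9) = Gamma(13, 24).
Total count: 3 + 1 + 1 + 2 + 0 + 1 = 8.
Total exposure: 6 months.
After the second batch: Gamma(13 + 8, 24 + 6) = Gamma(21, 30).
The posterior predictive for a window of length T is Negative Binomial with variance T·α'·(β'+T)/β'² = 7·21·37/900 = 1813/300.

1813/300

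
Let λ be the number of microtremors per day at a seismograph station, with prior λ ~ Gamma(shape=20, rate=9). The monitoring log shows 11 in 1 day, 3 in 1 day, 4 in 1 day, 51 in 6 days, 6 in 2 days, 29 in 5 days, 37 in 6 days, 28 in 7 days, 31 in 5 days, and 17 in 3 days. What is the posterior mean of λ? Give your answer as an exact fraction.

237/46

Total count: 11 + 3 + 4 + 51 + 6 + 29 + 37 + 28 + 31 + 17 = 217.
Total exposure: 1 + 1 + 1 + 6 + 2 + 5 + 6 + 7 + 5 + 3 = 37 days.
By Gamma–Poisson conjugacy, the posterior is Gamma(α + Σx, β + Σt) = Gamma(20 + 217, 9 + 37) = Gamma(237, 46).
Posterior mean = α'/β' = 237/46.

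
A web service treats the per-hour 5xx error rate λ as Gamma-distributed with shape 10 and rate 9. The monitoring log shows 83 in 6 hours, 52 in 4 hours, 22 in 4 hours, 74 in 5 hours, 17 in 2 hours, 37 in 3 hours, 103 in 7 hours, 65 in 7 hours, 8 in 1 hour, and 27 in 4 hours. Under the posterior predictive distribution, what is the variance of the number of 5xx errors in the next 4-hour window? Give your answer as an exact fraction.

Total count: 83 + 52 + 22 + 74 + 17 + 37 + 103 + 65 + 8 + 27 = 488.
Total exposure: 6 + 4 + 4 + 5 + 2 + 3 + 7 + 7 + 1 + 4 = 43 hours.
Gamma(α, β) with Poisson data over total exposure Σt gives posterior Gamma(α+Σx, β+Σt) = Gamma(498, 52).
The posterior predictive for a window of length T is Negative Binomial with variance T·α'·(β'+T)/β'² = 4·498·56/2704 = 6972/169.

6972/169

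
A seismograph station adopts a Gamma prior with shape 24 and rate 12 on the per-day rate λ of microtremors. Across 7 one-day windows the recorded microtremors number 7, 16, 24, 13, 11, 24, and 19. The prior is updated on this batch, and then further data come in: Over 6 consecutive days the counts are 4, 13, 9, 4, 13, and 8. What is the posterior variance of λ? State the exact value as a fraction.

Total count: 7 + 16 + 24 + 13 + 11 + 24 + 19 = 114.
Total exposure: 7 days.
After the first batch: Gamma(24 + 114, 12 + 7) = Gamma(138, 19).
Total count: 4 + 13 + 9 + 4 + 13 + 8 = 51.
Total exposure: 6 days.
After the second batch: Gamma(138 + 51, 19 + 6) = Gamma(189, 25).
Posterior variance = α'/β'² = 189/625.

189/625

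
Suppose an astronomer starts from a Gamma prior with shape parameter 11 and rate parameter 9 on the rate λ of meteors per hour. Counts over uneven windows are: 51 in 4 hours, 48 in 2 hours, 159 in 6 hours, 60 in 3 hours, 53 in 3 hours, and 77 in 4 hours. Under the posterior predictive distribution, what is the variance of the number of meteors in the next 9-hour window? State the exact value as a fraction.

Total count: 51 + 48 + 159 + 60 + 53 + 77 = 448.
Total exposure: 4 + 2 + 6 + 3 + 3 + 4 = 22 hours.
Posterior: α' = 11 + 448 = 459, β' = 9 + 22 = 31.
The posterior predictive for a window of length T is Negative Binomial with variance T·α'·(β'+T)/β'² = 9·459·40/961 = 165240/961.

165240/961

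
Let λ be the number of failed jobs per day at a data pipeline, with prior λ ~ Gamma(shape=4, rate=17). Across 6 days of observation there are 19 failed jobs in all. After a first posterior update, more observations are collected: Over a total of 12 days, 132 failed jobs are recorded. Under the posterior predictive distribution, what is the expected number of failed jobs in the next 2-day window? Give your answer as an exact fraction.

Total count 19 over total exposure 6 days.
After the first batch: Gamma(4 + 19, 17 + 6) = Gamma(23, 23).
Total count 132 over total exposure 12 days.
After the second batch: Gamma(23 + 132, 23 + 12) = Gamma(155, 35).
Predictive mean over a 2-day window = T·E[λ|data] = 2·155/35 = 62/7.

62/7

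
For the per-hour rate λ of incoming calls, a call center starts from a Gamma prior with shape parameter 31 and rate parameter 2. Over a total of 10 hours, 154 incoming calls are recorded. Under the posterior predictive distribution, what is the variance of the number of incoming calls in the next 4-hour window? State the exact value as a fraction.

740/9

Total count 154 over total exposure 10 hours.
Posterior: α' = 31 + 154 = 185, β' = 2 + 10 = 12.
The posterior predictive for a window of length T is Negative Binomial with variance T·α'·(β'+T)/β'² = 4·185·16/144 = 740/9.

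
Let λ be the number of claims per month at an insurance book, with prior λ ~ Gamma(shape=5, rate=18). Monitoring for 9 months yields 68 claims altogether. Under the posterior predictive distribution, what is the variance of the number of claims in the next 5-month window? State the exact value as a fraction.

Total count 68 over total exposure 9 months.
Posterior: α' = 5 + 68 = 73, β' = 18 + 9 = 27.
The posterior predictive for a window of length T is Negative Binomial with variance T·α'·(β'+T)/β'² = 5·73·32/729 = 11680/729.

11680/729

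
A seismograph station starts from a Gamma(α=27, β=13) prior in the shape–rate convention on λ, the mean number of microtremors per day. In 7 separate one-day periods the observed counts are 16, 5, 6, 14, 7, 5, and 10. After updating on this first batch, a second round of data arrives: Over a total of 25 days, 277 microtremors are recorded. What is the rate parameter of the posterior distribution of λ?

Total count: 16 + 5 + 6 + 14 + 7 + 5 + 10 = 63.
Total exposure: 7 days.
After the first batch: Gamma(27 + 63, 13 + 7) = Gamma(90, 20).
Total count 277 over total exposure 25 days.
After the second batch: Gamma(90 + 277, 20 + 25) = Gamma(367, 45).

45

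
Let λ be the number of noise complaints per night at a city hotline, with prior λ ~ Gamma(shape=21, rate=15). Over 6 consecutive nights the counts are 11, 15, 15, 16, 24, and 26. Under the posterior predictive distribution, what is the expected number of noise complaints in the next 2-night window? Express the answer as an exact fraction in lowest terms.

256/21

Total count: 11 + 15 + 15 + 16 + 24 + 26 = 107.
Total exposure: 6 nights.
Posterior: α' = 21 + 107 = 128, β' = 15 + 6 = 21.
Predictive mean over a 2-night window = T·E[λ|data] = 2·128/21 = 256/21.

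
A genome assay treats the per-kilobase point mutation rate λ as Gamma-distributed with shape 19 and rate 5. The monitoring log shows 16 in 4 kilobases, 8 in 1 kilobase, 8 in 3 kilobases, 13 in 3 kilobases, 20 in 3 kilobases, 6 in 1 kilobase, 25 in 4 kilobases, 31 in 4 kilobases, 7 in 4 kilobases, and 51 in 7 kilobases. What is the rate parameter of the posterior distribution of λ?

39

Total count: 16 + 8 + 8 + 13 + 20 + 6 + 25 + 31 + 7 + 51 = 185.
Total exposure: 4 + 1 + 3 + 3 + 3 + 1 + 4 + 4 + 4 + 7 = 34 kilobases.
The Gamma prior is conjugate for the Poisson rate, so λ | data ~ Gamma(19+185, 5+34) = Gamma(204, 39).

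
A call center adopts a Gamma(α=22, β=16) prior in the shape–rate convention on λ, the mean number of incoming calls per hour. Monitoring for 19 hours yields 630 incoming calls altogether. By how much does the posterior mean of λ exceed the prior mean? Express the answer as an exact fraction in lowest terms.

Total count 630 over total exposure 19 hours.
Gamma(α, β) with Poisson data over total exposure Σt gives posterior Gamma(α+Σx, β+Σt) = Gamma(652, 35).
Posterior mean = 652/35 = 652/35; prior mean = 22/16 = 11/8. Difference = 652/35 − 11/8 = 4831/280.

4831/280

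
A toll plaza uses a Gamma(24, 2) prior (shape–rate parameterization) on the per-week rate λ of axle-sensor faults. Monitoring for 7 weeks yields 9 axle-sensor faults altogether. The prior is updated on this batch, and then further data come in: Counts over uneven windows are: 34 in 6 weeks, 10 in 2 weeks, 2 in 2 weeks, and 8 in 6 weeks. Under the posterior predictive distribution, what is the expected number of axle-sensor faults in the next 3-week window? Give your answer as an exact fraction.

261/25

Total count 9 over total exposure 7 weeks.
After the first batch: Gamma(24 + 9, 2 + 7) = Gamma(33, 9).
Total count: 34 + 10 + 2 + 8 = 54.
Total exposure: 6 + 2 + 2 + 6 = 16 weeks.
After the second batch: Gamma(33 + 54, 9 + 16) = Gamma(87, 25).
Predictive mean over a 3-week window = T·E[λ|data] = 3·87/25 = 261/25.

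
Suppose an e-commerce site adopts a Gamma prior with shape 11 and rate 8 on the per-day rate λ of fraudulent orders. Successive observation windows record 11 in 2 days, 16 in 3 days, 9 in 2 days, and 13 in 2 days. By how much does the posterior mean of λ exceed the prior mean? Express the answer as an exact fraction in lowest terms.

Total count: 11 + 16 + 9 + 13 = 49.
Total exposure: 2 + 3 + 2 + 2 = 9 days.
Conjugate update: add total count to the shape and total exposure to the rate, giving Gamma(60, 17).
Posterior mean = 60/17 = 60/17; prior mean = 11/8 = 11/8. Difference = 60/17 − 11/8 = 293/136.

293/136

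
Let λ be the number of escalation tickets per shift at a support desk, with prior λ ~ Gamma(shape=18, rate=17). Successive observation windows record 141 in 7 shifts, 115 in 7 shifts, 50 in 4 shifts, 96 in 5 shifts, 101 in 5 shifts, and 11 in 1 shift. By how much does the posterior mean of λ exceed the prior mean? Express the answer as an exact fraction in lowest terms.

4108/391

Total count: 141 + 115 + 50 + 96 + 101 + 11 = 514.
Total exposure: 7 + 7 + 4 + 5 + 5 + 1 = 29 shifts.
Gamma(α, β) with Poisson data over total exposure Σt gives posterior Gamma(α+Σx, β+Σt) = Gamma(532, 46).
Posterior mean = 532/46 = 266/23; prior mean = 18/17 = 18/17. Difference = 266/23 − 18/17 = 4108/391.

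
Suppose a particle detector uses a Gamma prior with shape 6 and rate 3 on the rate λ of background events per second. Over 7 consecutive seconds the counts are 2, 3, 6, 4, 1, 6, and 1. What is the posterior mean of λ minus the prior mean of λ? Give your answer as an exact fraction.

9/10

Total count: 2 + 3 + 6 + 4 + 1 + 6 + 1 = 23.
Total exposure: 7 seconds.
Conjugate update: add total count to the shape and total exposure to the rate, giving Gamma(29, 10).
Posterior mean = 29/10 = 29/10; prior mean = 6/3 = 2. Difference = 29/10 − 2 = 9/10.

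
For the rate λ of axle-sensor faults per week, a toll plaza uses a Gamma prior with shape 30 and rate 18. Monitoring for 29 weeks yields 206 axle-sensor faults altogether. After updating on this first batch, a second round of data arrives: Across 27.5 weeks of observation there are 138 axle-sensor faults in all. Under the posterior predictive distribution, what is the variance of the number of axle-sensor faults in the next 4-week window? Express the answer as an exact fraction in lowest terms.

469744/22201

Total count 206 over total exposure 29 weeks.
After the first batch: Gamma(30 + 206, 18 + 29) = Gamma(236, 47).
Total count 138 over total exposure 27.5 weeks.
After the second batch: Gamma(236 + 138, 47 + 27.5) = Gamma(374, 149/2).
The posterior predictive for a window of length T is Negative Binomial with variance T·α'·(β'+T)/β'² = 4·374·(157/2)/(22201/4) = 469744/22201.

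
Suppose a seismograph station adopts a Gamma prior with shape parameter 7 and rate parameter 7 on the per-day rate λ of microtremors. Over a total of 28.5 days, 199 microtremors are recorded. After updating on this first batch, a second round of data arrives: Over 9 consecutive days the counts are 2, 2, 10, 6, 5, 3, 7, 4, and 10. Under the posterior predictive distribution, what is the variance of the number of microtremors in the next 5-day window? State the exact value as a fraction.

Total count 199 over total exposure 28.5 days.
After the first batch: Gamma(7 + 199, 7 + 28.5) = Gamma(206, 71/2).
Total count: 2 + 2 + 10 + 6 + 5 + 3 + 7 + 4 + 10 = 49.
Total exposure: 9 days.
After the second batch: Gamma(206 + 49, 71/2 + 9) = Gamma(255, 89/2).
The posterior predictive for a window of length T is Negative Binomial with variance T·α'·(β'+T)/β'² = 5·255·(99/2)/(7921/4) = 252450/7921.

252450/7921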